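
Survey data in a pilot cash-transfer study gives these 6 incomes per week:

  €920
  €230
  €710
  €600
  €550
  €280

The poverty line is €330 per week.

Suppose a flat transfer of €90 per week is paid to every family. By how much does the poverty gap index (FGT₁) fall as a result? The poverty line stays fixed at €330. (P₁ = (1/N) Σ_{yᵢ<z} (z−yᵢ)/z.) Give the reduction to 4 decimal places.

Before: below the line — €230, €280; poverty gap index (FGT₁) = 0.075758.
After the €90 transfer: below the line — €320; poverty gap index (FGT₁) = 0.005051.
Reduction = 0.075758 − 0.005051 = 0.0707.

0.0707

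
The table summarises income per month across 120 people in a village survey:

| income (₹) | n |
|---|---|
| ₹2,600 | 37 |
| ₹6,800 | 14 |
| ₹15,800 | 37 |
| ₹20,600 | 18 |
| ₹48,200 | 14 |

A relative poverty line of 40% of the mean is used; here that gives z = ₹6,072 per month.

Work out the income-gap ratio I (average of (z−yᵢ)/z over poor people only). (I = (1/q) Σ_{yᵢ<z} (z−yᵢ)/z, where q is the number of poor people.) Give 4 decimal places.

Below the line: 37×₹2,600 (q = 37 of N = 120).
Relative gaps: 0.5718 (×37); sum = 21.156785.
I averages over the q = 37 poor units only: 21.156785 / 37 = 0.5718.

0.5718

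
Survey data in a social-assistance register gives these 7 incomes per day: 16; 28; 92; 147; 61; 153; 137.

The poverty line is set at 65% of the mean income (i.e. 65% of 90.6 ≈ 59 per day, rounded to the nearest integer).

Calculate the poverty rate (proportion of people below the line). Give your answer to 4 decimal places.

0.2857

2 of the 7 people have income below 59.
H = 2/7 = 0.2857.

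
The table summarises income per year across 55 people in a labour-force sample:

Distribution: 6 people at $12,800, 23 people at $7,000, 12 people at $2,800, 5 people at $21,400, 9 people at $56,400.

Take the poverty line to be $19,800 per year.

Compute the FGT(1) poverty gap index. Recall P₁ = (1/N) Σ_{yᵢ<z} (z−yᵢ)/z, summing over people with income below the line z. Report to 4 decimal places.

Incomes under z: 12×$2,800, 23×$7,000, 6×$12,800 (q = 41 of N = 55).
Relative gaps: (19800−2800)/19800 = 0.8586 (×12); (19800−7000)/19800 = 0.6465 (×23); (19800−12800)/19800 = 0.3535 (×6).
Sum of shortfalls = 27.292929; P₁ averages over all N: 27.292929 / 55 = 0.4962.

0.4962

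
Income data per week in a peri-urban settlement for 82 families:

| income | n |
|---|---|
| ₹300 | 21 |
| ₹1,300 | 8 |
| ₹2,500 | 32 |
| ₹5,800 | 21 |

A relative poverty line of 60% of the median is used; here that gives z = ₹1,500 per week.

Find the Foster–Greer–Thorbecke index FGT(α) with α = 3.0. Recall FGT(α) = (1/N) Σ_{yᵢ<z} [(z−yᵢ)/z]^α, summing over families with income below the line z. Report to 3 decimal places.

0.131

Below the line: 21×₹300, 8×₹1,300 (q = 29 of N = 82).
Relative gaps: (1500−300)/1500 = 0.8000 (×21); (1500−1300)/1500 = 0.1333 (×8).
Raised to α = 3.0: 0.51200 (×21); 0.00237 (×8).
Sum = 10.770963; FGT(3.0) = 10.770963 / 82 = 0.131.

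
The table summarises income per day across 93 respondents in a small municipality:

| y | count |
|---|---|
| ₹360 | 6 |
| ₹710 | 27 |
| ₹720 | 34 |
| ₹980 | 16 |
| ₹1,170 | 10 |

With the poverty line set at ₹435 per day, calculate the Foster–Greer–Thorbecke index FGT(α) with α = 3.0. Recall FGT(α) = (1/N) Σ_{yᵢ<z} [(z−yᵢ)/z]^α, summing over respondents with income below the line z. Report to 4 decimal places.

Below z: 6×₹360 (q = 6 of N = 93).
Shortfall ratios: (435−360)/435 = 0.1724 (×6).
Raised to α = 3.0: 0.00513 (×6).
Sum = 0.030752; FGT(3.0) = 0.030752 / 93 = 0.0003.

0.0003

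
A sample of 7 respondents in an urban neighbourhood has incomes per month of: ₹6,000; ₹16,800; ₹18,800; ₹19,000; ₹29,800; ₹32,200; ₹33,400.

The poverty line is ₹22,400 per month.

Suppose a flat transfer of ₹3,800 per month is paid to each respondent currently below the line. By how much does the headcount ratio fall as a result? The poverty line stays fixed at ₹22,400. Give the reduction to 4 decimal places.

Before: below the line — ₹6,000, ₹16,800, ₹18,800, ₹19,000; headcount ratio = 0.571429.
After the ₹3,800 transfer: below the line — ₹9,800, ₹20,600; headcount ratio = 0.285714.
Reduction = 0.571429 − 0.285714 = 0.2857.

0.2857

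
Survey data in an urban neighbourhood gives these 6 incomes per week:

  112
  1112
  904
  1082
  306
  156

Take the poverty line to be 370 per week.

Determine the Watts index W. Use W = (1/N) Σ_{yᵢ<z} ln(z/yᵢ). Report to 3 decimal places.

0.375

Poor units: 112, 156, 306 (q = 3 of N = 6).
Log gaps: ln(370/112) = 1.1950; ln(370/156) = 0.8636; ln(370/306) = 0.1899.
W = 2.248569 / 6 = 0.375.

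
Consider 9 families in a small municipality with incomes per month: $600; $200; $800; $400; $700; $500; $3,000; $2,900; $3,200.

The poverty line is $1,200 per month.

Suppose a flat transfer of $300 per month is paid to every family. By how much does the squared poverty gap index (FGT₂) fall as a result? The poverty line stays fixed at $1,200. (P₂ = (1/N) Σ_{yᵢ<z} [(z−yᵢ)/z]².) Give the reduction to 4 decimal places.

Before: below the line — $200, $400, $500, $600, $700, $800; squared poverty gap index (FGT₂) = 0.223765.
After the $300 transfer: below the line — $500, $700, $800, $900, $1,000, $1,100; squared poverty gap index (FGT₂) = 0.080247.
Reduction = 0.223765 − 0.080247 = 0.1435.

0.1435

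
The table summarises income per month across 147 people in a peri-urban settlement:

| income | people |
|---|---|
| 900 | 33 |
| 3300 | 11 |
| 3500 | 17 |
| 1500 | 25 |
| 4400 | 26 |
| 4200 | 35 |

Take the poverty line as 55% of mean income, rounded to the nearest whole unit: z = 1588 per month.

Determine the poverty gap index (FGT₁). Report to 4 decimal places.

Incomes under z: 33×900, 25×1500 (q = 58 of N = 147).
Gap ratios (z−y)/z: (1588−900)/1588 = 0.4332 (×33); (1588−1500)/1588 = 0.0554 (×25).
Sum of shortfalls = 15.682620; P₁ averages over all N: 15.682620 / 147 = 0.1067.

0.1067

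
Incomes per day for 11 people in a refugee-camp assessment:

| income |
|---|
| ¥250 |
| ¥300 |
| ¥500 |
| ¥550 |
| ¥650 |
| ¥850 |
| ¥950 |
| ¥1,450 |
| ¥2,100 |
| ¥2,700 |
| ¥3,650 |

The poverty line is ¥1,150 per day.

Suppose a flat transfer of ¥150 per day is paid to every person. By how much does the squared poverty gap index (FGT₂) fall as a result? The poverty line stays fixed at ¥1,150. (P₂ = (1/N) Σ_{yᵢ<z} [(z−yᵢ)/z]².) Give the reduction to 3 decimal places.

Before: below the line — ¥250, ¥300, ¥500, ¥550, ¥650, ¥850, ¥950; squared poverty gap index (FGT₂) = 0.18526.
After the ¥150 transfer: below the line — ¥400, ¥450, ¥650, ¥700, ¥800, ¥1,000, ¥1,100; squared poverty gap index (FGT₂) = 0.11359.
Reduction = 0.18526 − 0.11359 = 0.072.

0.072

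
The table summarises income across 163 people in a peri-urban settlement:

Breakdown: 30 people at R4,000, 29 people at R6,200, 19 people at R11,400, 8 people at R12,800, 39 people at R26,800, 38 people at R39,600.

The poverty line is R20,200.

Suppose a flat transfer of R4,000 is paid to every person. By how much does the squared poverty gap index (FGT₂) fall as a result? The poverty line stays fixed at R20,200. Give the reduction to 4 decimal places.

Before: below the line — 30×R4,000, 29×R6,200, 19×R11,400, 8×R12,800; squared poverty gap index (FGT₂) = 0.232544.
After the R4,000 transfer: below the line — 30×R8,000, 29×R10,200, 19×R15,400, 8×R16,800; squared poverty gap index (FGT₂) = 0.118710.
Reduction = 0.232544 − 0.118710 = 0.1138.

0.1138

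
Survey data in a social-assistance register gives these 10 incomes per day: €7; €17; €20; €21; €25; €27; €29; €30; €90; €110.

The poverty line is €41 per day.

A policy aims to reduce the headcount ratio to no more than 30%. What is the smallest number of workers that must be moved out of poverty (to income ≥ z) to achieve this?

5

8 of the 10 workers are poor, so H = 8/10 = 0.800.
A headcount ratio of at most 30% allows at most ⌊0.30 × 10⌋ = 3 poor workers.
So at least 8 − 3 = 5 must be lifted.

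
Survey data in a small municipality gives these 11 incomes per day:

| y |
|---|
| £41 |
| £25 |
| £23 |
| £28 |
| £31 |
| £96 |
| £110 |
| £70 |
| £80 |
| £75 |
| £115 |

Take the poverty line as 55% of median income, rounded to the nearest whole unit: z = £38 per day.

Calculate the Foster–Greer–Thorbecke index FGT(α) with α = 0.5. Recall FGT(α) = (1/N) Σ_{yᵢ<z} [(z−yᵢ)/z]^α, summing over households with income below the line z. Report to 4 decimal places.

0.1959

Below the line: £23, £25, £28, £31 (q = 4 of N = 11).
Shortfall ratios: (38−23)/38 = 0.3947; (38−25)/38 = 0.3421; (38−28)/38 = 0.2632; (38−31)/38 = 0.1842.
Raised to α = 0.5: 0.62828; 0.58490; 0.51299; 0.42920.
Sum = 2.155365; FGT(0.5) = 2.155365 / 11 = 0.1959.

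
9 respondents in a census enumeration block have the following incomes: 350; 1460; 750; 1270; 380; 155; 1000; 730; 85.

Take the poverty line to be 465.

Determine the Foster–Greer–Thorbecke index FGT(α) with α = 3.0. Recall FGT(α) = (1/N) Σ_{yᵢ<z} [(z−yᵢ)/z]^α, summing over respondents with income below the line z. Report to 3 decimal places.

Below z: 85, 155, 350, 380 (q = 4 of N = 9).
Relative gaps: (465−85)/465 = 0.8172; (465−155)/465 = 0.6667; (465−350)/465 = 0.2473; (465−380)/465 = 0.1828.
Raised to α = 3.0: 0.54575; 0.29630; 0.01513; 0.00611.
Sum = 0.863278; FGT(3.0) = 0.863278 / 9 = 0.096.

0.096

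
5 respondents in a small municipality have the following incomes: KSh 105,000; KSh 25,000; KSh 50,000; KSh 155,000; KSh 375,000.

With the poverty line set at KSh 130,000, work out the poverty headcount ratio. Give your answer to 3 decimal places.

0.600

3 of the 5 respondents have income below KSh 130,000.
H = 3/5 = 0.600.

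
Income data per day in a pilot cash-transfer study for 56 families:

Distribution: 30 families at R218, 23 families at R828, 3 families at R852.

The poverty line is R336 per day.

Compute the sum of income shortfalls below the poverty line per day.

Poor units: 30×R218 (q = 30 of N = 56).
Individual gaps: 30×(336−218) = 3540.
Aggregate gap = R3,540.

R3,540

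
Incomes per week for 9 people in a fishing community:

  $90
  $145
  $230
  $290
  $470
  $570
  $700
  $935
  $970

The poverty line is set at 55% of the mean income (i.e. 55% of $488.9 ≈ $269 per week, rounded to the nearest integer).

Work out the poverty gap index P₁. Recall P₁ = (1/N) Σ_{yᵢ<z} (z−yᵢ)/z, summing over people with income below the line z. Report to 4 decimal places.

Below z: $90, $145, $230 (q = 3 of N = 9).
Gap ratios (z−y)/z: (269−90)/269 = 0.6654; (269−145)/269 = 0.4610; (269−230)/269 = 0.1450.
Σ = 1.271375. Dividing by the full population N = 9 gives P₁ = 0.1413.

0.1413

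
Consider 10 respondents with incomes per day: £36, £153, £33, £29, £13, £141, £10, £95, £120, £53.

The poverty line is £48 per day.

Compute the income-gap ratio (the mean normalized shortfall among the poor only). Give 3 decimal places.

Below the line: £10, £13, £29, £33, £36 (q = 5 of N = 10).
Relative gaps: 0.7917, 0.7292, 0.3958, 0.3125, 0.2500; sum = 2.479167.
The income-gap ratio divides by q (the poor only): 2.479167 / 5 = 0.496.

0.496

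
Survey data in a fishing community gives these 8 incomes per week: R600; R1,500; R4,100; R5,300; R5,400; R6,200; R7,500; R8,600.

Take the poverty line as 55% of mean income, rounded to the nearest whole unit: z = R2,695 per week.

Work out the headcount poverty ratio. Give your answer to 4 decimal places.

0.2500

2 of the 8 individuals have income below R2,695.
H = 2/8 = 0.2500.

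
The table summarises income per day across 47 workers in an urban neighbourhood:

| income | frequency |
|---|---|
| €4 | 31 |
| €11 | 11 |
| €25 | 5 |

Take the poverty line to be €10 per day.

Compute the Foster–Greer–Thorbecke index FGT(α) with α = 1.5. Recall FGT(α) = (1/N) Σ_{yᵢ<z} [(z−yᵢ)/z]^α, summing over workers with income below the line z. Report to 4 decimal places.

0.3065

Poor units: 31×€4 (q = 31 of N = 47).
Relative gaps: (10−4)/10 = 0.6000 (×31).
Raised to α = 1.5: 0.46476 (×31).
Sum = 14.407498; FGT(1.5) = 14.407498 / 47 = 0.3065.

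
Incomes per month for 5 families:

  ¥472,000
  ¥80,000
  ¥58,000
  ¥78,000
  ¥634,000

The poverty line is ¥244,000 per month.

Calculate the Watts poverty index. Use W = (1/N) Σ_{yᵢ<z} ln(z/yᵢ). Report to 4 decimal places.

0.7385

Poor units: ¥58,000, ¥78,000, ¥80,000 (q = 3 of N = 5).
Log gaps: ln(244000/58000) = 1.4367; ln(244000/78000) = 1.1405; ln(244000/80000) = 1.1151.
W = 3.692326 / 5 = 0.7385.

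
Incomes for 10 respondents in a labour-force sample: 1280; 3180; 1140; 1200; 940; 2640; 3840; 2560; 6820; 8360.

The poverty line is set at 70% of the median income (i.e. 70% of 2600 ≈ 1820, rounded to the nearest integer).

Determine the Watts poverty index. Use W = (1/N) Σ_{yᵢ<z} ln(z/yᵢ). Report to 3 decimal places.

0.190

Below z: 940, 1140, 1200, 1280 (q = 4 of N = 10).
ln(z/y) terms: ln(1820/940) = 0.6607; ln(1820/1140) = 0.4678; ln(1820/1200) = 0.4165; ln(1820/1280) = 0.3520.
W = 1.897012 / 10 = 0.190.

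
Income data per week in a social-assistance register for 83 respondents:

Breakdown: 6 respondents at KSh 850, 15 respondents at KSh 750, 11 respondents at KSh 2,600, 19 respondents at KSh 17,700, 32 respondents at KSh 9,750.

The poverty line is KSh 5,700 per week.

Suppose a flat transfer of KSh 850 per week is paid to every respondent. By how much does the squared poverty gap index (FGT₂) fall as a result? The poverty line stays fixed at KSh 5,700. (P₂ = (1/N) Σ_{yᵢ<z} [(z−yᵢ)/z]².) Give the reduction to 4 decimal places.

0.0781

Before: below the line — 15×KSh 750, 6×KSh 850, 11×KSh 2,600; squared poverty gap index (FGT₂) = 0.227830.
After the KSh 850 transfer: below the line — 15×KSh 1,600, 6×KSh 1,700, 11×KSh 3,450; squared poverty gap index (FGT₂) = 0.149754.
Reduction = 0.227830 − 0.149754 = 0.0781.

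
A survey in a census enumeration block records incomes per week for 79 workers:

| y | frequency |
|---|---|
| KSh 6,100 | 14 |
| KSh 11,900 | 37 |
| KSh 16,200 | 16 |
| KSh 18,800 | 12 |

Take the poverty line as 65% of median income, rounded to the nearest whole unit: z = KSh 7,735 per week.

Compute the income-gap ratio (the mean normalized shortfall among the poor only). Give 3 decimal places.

0.211

Incomes under z: 14×KSh 6,100 (q = 14 of N = 79).
Relative gaps: 0.2114 (×14); sum = 2.959276.
The income-gap ratio divides by q (the poor only): 2.959276 / 14 = 0.211.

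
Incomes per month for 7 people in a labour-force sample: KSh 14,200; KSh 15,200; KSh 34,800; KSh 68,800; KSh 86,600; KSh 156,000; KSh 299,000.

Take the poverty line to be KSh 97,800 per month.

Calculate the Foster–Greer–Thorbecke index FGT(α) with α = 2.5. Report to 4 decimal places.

Poor units: KSh 14,200, KSh 15,200, KSh 34,800, KSh 68,800, KSh 86,600 (q = 5 of N = 7).
Gap ratios (z−y)/z: (97800−14200)/97800 = 0.8548; (97800−15200)/97800 = 0.8446; (97800−34800)/97800 = 0.6442; (97800−68800)/97800 = 0.2965; (97800−86600)/97800 = 0.1145.
Raised to α = 2.5: 0.67557; 0.65555; 0.33305; 0.04788; 0.00444.
Sum = 1.716476; FGT(2.5) = 1.716476 / 7 = 0.2452.

0.2452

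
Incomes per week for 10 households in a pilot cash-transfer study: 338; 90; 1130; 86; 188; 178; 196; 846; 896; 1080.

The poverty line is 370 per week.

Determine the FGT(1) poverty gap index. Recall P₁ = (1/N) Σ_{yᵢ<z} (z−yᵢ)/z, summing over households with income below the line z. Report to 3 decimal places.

Below z: 86, 90, 178, 188, 196, 338 (q = 6 of N = 10).
Normalized shortfalls: (370−86)/370 = 0.7676; (370−90)/370 = 0.7568; (370−178)/370 = 0.5189; (370−188)/370 = 0.4919; (370−196)/370 = 0.4703; (370−338)/370 = 0.0865.
Σ = 3.091892. Dividing by the full population N = 10 gives P₁ = 0.309.

0.309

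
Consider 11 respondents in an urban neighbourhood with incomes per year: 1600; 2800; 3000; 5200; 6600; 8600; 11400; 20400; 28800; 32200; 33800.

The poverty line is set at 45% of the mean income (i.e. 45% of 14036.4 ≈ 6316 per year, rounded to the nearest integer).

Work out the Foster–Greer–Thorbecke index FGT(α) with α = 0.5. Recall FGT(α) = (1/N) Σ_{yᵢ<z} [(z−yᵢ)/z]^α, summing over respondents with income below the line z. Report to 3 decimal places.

0.250

Below z: 1600, 2800, 3000, 5200 (q = 4 of N = 11).
Gap ratios (z−y)/z: (6316−1600)/6316 = 0.7467; (6316−2800)/6316 = 0.5567; (6316−3000)/6316 = 0.5250; (6316−5200)/6316 = 0.1767.
Raised to α = 0.5: 0.86410; 0.74611; 0.72458; 0.42035.
Sum = 2.755144; FGT(0.5) = 2.755144 / 11 = 0.250.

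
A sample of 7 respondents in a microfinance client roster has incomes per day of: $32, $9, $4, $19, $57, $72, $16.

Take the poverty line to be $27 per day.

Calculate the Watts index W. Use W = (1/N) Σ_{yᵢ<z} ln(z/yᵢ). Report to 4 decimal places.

Below the line: $4, $9, $16, $19 (q = 4 of N = 7).
Log shortfalls: ln(27/4) = 1.9095; ln(27/9) = 1.0986; ln(27/16) = 0.5232; ln(27/19) = 0.3514.
W = 3.882801 / 7 = 0.5547.

0.5547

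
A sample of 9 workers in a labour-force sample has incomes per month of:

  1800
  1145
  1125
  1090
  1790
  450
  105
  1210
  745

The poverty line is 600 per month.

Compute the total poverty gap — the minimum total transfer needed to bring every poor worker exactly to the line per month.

Incomes under z: 105, 450 (q = 2 of N = 9).
Individual gaps: 600−105 = 495; 600−450 = 150.
Aggregate gap = 645.

645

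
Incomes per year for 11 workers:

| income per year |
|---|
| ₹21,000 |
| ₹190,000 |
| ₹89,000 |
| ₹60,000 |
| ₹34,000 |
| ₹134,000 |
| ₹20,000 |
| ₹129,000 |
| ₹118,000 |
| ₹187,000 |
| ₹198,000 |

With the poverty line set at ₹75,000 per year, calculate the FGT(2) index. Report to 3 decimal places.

0.127

Incomes under z: ₹20,000, ₹21,000, ₹34,000, ₹60,000 (q = 4 of N = 11).
Shortfall ratios: (75000−20000)/75000 = 0.7333; (75000−21000)/75000 = 0.7200; (75000−34000)/75000 = 0.5467; (75000−60000)/75000 = 0.2000.
Squared: 0.5378; 0.5184; 0.2988; 0.0400.
Sum = 1.395022; P₂ = 1.395022 / 11 = 0.127.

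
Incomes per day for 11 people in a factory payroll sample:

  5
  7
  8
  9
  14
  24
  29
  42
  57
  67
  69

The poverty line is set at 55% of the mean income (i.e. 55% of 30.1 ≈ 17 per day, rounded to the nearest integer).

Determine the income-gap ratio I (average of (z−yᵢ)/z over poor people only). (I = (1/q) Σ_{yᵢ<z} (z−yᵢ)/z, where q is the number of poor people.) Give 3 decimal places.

0.494

Poor units: 5, 7, 8, 9, 14 (q = 5 of N = 11).
Shortfall ratios (z−y)/z: 0.7059, 0.5882, 0.5294, 0.4706, 0.1765; sum = 2.470588.
The income-gap ratio divides by q (the poor only): 2.470588 / 5 = 0.494.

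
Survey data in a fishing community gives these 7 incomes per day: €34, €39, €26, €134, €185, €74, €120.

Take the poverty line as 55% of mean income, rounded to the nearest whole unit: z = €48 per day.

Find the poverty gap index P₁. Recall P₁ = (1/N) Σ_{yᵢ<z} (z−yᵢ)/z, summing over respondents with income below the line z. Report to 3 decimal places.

0.134

Poor units: €26, €34, €39 (q = 3 of N = 7).
Normalized shortfalls: (48−26)/48 = 0.4583; (48−34)/48 = 0.2917; (48−39)/48 = 0.1875.
Σ = 0.937500. Dividing by the full population N = 7 gives P₁ = 0.134.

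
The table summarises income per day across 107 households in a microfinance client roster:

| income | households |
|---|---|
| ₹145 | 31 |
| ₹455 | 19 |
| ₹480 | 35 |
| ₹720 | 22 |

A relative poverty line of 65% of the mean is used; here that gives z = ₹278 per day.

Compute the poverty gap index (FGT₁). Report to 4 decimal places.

Incomes under z: 31×₹145 (q = 31 of N = 107).
Normalized shortfalls: (278−145)/278 = 0.4784 (×31).
Σ = 14.830935. Dividing by the full population N = 107 gives P₁ = 0.1386.

0.1386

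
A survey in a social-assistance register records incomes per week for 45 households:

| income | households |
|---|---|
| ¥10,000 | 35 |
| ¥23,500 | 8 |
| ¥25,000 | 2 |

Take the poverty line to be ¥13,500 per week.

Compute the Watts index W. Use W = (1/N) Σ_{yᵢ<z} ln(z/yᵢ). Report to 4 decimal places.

Incomes under z: 35×¥10,000 (q = 35 of N = 45).
Log shortfalls: ln(13500/10000) = 0.3001 (×35).
W = 10.503661 / 45 = 0.2334.

0.2334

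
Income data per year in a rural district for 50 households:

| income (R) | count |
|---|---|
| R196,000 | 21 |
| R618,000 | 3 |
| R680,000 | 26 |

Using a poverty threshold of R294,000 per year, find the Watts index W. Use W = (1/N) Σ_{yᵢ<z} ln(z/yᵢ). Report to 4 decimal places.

0.1703

Poor units: 21×R196,000 (q = 21 of N = 50).
Log gaps: ln(294000/196000) = 0.4055 (×21).
W = 8.514767 / 50 = 0.1703.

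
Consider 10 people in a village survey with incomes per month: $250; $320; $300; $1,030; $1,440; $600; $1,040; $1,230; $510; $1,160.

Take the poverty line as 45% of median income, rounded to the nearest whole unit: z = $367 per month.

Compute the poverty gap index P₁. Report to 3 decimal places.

0.063

Incomes under z: $250, $300, $320 (q = 3 of N = 10).
Shortfall ratios: (367−250)/367 = 0.3188; (367−300)/367 = 0.1826; (367−320)/367 = 0.1281.
Sum of shortfalls = 0.629428; P₁ averages over all N: 0.629428 / 10 = 0.063.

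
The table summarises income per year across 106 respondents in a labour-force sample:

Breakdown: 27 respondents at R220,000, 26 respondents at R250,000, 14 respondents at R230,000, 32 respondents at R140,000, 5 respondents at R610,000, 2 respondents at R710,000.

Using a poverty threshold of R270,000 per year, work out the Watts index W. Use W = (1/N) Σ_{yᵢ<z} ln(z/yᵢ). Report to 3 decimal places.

0.290

Incomes under z: 32×R140,000, 27×R220,000, 14×R230,000, 26×R250,000 (q = 99 of N = 106).
ln(z/y) terms: ln(270000/140000) = 0.6568 (×32); ln(270000/220000) = 0.2048 (×27); ln(270000/230000) = 0.1603 (×14); ln(270000/250000) = 0.0770 (×26).
W = 30.792178 / 106 = 0.290.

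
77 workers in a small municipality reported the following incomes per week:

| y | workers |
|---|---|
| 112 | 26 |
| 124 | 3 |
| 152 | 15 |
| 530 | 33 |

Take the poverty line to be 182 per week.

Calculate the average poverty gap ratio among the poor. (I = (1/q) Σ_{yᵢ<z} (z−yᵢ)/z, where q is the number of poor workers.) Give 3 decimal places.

0.305

Below the line: 26×112, 3×124, 15×152 (q = 44 of N = 77).
Shortfall ratios (z−y)/z: 0.3846 (×26), 0.3187 (×3), 0.1648 (×15); sum = 13.428571.
The income-gap ratio divides by q (the poor only): 13.428571 / 44 = 0.305.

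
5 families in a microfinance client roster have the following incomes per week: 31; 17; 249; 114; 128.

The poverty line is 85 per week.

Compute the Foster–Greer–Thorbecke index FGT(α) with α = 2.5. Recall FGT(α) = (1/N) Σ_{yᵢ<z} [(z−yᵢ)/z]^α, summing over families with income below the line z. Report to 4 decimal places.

Below z: 17, 31 (q = 2 of N = 5).
Relative gaps: (85−17)/85 = 0.8000; (85−31)/85 = 0.6353.
Raised to α = 2.5: 0.57243; 0.32169.
Sum = 0.894123; FGT(2.5) = 0.894123 / 5 = 0.1788.

0.1788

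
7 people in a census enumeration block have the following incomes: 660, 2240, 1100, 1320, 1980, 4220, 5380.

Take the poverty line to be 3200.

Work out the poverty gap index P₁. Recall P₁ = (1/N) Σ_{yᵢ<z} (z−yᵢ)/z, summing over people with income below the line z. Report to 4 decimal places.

Poor units: 660, 1100, 1320, 1980, 2240 (q = 5 of N = 7).
Relative gaps: (3200−660)/3200 = 0.7937; (3200−1100)/3200 = 0.6562; (3200−1320)/3200 = 0.5875; (3200−1980)/3200 = 0.3812; (3200−2240)/3200 = 0.3000.
Σ = 2.718750. Dividing by the full population N = 7 gives P₁ = 0.3884.

0.3884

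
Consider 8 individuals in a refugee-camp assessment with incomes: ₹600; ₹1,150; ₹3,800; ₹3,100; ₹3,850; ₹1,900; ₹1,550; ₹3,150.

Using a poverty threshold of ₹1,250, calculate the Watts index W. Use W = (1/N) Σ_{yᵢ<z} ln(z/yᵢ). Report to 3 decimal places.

0.102

Below the line: ₹600, ₹1,150 (q = 2 of N = 8).
ln(z/y) terms: ln(1250/600) = 0.7340; ln(1250/1150) = 0.0834.
W = 0.817351 / 8 = 0.102.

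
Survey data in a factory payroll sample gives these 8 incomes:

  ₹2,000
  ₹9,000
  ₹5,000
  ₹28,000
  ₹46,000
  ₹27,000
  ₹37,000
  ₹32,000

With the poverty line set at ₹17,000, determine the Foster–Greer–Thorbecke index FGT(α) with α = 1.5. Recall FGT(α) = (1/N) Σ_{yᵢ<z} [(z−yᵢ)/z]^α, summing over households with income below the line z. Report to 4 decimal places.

Below z: ₹2,000, ₹5,000, ₹9,000 (q = 3 of N = 8).
Relative gaps: (17000−2000)/17000 = 0.8824; (17000−5000)/17000 = 0.7059; (17000−9000)/17000 = 0.4706.
Raised to α = 1.5: 0.82883; 0.59306; 0.32282.
Sum = 1.744707; FGT(1.5) = 1.744707 / 8 = 0.2181.

0.2181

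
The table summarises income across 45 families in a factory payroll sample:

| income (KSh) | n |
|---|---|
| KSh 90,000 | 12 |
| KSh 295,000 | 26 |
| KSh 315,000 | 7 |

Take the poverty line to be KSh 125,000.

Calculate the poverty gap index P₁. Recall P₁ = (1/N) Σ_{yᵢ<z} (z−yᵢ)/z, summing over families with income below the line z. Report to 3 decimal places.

0.075

Below z: 12×KSh 90,000 (q = 12 of N = 45).
Normalized shortfalls: (125000−90000)/125000 = 0.2800 (×12).
Σ = 3.360000. Dividing by the full population N = 45 gives P₁ = 0.075.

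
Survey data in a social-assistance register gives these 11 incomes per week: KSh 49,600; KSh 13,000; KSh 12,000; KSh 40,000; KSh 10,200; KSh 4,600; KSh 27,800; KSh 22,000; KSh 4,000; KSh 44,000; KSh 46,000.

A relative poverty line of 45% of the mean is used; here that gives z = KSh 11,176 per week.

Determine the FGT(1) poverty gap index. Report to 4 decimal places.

Incomes under z: KSh 4,000, KSh 4,600, KSh 10,200 (q = 3 of N = 11).
Normalized shortfalls: (11176−4000)/11176 = 0.6421; (11176−4600)/11176 = 0.5884; (11176−10200)/11176 = 0.0873.
Σ = 1.317824. Dividing by the full population N = 11 gives P₁ = 0.1198.

0.1198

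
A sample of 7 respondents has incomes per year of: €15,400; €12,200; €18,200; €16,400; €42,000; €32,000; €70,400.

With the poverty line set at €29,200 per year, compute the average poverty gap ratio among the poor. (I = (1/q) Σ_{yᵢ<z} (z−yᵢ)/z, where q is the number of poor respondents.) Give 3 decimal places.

Poor units: €12,200, €15,400, €16,400, €18,200 (q = 4 of N = 7).
Relative gaps: 0.5822, 0.4726, 0.4384, 0.3767; sum = 1.869863.
I averages over the q = 4 poor units only: 1.869863 / 4 = 0.467.

0.467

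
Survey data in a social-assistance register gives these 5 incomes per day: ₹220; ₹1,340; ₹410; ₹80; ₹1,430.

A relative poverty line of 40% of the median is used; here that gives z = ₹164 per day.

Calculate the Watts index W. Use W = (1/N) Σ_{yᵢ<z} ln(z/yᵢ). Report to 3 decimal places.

0.144

Incomes under z: ₹80 (q = 1 of N = 5).
Log gaps: ln(164/80) = 0.7178.
W = 0.717840 / 5 = 0.144.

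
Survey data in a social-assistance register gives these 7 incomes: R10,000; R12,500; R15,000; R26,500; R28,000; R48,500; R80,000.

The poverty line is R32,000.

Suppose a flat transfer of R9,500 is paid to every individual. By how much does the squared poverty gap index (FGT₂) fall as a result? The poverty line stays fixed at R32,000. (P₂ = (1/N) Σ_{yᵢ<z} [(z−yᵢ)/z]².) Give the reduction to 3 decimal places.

0.124

Before: below the line — R10,000, R12,500, R15,000, R26,500, R28,000; squared poverty gap index (FGT₂) = 0.16734.
After the R9,500 transfer: below the line — R19,500, R22,000, R24,500; squared poverty gap index (FGT₂) = 0.04360.
Reduction = 0.16734 − 0.04360 = 0.124.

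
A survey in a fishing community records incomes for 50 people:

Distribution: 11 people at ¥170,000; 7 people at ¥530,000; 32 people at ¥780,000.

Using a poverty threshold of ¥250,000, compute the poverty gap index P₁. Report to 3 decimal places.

Poor units: 11×¥170,000 (q = 11 of N = 50).
Shortfall ratios: (250000−170000)/250000 = 0.3200 (×11).
Sum of shortfalls = 3.520000; P₁ averages over all N: 3.520000 / 50 = 0.070.

0.070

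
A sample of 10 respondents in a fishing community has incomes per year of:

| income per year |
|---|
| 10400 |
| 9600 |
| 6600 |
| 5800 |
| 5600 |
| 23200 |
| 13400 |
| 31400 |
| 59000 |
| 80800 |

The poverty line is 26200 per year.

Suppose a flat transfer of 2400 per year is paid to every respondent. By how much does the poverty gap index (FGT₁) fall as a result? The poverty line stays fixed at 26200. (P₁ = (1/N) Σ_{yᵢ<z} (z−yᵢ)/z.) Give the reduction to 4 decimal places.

Before: below the line — 5600, 5800, 6600, 9600, 10400, 13400, 23200; poverty gap index (FGT₁) = 0.415267.
After the 2400 transfer: below the line — 8000, 8200, 9000, 12000, 12800, 15800, 25600; poverty gap index (FGT₁) = 0.351145.
Reduction = 0.415267 − 0.351145 = 0.0641.

0.0641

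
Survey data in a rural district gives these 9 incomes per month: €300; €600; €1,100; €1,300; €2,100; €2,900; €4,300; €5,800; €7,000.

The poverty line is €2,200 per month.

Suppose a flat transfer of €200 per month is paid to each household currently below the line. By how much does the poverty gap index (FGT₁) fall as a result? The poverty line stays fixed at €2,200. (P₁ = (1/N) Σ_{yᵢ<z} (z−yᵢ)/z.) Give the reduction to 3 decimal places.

Before: below the line — €300, €600, €1,100, €1,300, €2,100; poverty gap index (FGT₁) = 0.28283.
After the €200 transfer: below the line — €500, €800, €1,300, €1,500; poverty gap index (FGT₁) = 0.23737.
Reduction = 0.28283 − 0.23737 = 0.045.

0.045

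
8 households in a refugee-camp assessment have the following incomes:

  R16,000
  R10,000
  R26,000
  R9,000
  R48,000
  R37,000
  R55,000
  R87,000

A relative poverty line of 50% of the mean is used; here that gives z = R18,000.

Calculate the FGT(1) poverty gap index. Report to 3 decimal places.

Incomes under z: R9,000, R10,000, R16,000 (q = 3 of N = 8).
Shortfall ratios: (18000−9000)/18000 = 0.5000; (18000−10000)/18000 = 0.4444; (18000−16000)/18000 = 0.1111.
Sum of shortfalls = 1.055556; P₁ averages over all N: 1.055556 / 8 = 0.132.

0.132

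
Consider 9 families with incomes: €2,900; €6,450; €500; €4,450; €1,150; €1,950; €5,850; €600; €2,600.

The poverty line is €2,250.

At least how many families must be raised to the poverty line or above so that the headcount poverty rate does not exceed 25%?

2

Currently q = 4 of N = 9 are below the line (H = 0.444).
A headcount ratio of at most 25% allows at most ⌊0.25 × 9⌋ = 2 poor families.
So at least 4 − 2 = 2 must be lifted.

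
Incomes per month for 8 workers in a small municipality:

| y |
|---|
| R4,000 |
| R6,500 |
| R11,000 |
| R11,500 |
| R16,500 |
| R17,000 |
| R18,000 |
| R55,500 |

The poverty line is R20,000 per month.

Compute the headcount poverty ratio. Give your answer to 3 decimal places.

7 of the 8 workers have income below R20,000.
H = 7/8 = 0.875.

0.875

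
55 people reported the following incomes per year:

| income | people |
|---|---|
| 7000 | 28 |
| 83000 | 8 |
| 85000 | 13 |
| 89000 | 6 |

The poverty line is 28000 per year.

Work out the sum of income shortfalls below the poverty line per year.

588000

Incomes under z: 28×7000 (q = 28 of N = 55).
Individual gaps: 28×(28000−7000) = 588000.
Aggregate gap = 588000.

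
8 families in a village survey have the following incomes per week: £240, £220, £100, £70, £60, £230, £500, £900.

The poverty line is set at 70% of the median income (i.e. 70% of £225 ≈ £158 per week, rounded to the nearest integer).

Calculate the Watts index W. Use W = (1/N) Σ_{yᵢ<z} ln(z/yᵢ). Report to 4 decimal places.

Below the line: £60, £70, £100 (q = 3 of N = 8).
ln(z/y) terms: ln(158/60) = 0.9683; ln(158/70) = 0.8141; ln(158/100) = 0.4574.
W = 2.239775 / 8 = 0.2800.

0.2800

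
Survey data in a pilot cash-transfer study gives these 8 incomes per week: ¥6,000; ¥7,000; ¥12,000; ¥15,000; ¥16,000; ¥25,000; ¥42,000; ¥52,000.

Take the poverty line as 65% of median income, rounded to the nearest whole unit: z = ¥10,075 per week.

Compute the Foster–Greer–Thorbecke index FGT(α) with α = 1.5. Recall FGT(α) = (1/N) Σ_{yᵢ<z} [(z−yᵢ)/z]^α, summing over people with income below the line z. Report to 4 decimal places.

0.0532

Poor units: ¥6,000, ¥7,000 (q = 2 of N = 8).
Relative gaps: (10075−6000)/10075 = 0.4045; (10075−7000)/10075 = 0.3052.
Raised to α = 1.5: 0.25723; 0.16862.
Sum = 0.425848; FGT(1.5) = 0.425848 / 8 = 0.0532.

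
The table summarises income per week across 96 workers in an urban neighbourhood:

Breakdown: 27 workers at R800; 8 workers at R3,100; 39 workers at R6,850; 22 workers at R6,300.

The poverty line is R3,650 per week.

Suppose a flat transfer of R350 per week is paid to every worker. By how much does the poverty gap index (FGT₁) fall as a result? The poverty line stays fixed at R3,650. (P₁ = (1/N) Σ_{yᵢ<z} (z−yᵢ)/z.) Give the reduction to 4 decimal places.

Before: below the line — 27×R800, 8×R3,100; poverty gap index (FGT₁) = 0.232163.
After the R350 transfer: below the line — 27×R1,150, 8×R3,450; poverty gap index (FGT₁) = 0.197203.
Reduction = 0.232163 − 0.197203 = 0.0350.

0.0350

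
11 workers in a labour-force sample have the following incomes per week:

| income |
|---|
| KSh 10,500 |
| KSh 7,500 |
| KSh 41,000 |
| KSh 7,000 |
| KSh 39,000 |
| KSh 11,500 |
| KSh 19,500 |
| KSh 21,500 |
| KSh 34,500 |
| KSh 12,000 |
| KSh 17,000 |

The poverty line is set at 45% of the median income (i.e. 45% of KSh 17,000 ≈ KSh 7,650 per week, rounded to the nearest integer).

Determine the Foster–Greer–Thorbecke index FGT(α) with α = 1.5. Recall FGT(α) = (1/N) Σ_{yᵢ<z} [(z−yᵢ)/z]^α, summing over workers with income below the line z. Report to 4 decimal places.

Incomes under z: KSh 7,000, KSh 7,500 (q = 2 of N = 11).
Relative gaps: (7650−7000)/7650 = 0.0850; (7650−7500)/7650 = 0.0196.
Raised to α = 1.5: 0.02477; 0.00275.
Sum = 0.027513; FGT(1.5) = 0.027513 / 11 = 0.0025.

0.0025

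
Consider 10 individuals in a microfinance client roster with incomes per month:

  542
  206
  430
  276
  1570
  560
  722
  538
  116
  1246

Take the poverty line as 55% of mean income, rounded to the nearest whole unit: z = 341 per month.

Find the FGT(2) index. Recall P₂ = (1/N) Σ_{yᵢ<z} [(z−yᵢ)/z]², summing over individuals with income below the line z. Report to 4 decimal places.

0.0628

Incomes under z: 116, 206, 276 (q = 3 of N = 10).
Relative gaps: (341−116)/341 = 0.6598; (341−206)/341 = 0.3959; (341−276)/341 = 0.1906.
Squared: 0.4354; 0.1567; 0.0363.
Sum = 0.628435; P₂ = 0.628435 / 10 = 0.0628.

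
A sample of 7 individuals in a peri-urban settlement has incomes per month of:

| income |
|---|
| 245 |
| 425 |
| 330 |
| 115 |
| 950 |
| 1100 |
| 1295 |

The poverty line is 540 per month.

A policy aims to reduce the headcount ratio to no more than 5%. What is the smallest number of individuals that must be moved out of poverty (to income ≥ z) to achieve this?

4 of the 7 individuals are poor, so H = 4/7 = 0.571.
A headcount ratio of at most 5% allows at most ⌊0.05 × 7⌋ = 0 poor individuals.
So at least 4 − 0 = 4 must be lifted.

4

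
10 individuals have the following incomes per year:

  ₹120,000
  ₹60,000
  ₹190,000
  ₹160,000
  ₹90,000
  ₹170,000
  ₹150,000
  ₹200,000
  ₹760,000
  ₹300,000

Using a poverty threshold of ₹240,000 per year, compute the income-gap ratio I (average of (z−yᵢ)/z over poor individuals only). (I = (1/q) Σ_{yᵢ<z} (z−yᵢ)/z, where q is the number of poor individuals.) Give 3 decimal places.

0.406

Poor units: ₹60,000, ₹90,000, ₹120,000, ₹150,000, ₹160,000, ₹170,000, ₹190,000, ₹200,000 (q = 8 of N = 10).
Shortfall ratios (z−y)/z: 0.7500, 0.6250, 0.5000, 0.3750, 0.3333, 0.2917, 0.2083, 0.1667; sum = 3.250000.
I averages over the q = 8 poor units only: 3.250000 / 8 = 0.406.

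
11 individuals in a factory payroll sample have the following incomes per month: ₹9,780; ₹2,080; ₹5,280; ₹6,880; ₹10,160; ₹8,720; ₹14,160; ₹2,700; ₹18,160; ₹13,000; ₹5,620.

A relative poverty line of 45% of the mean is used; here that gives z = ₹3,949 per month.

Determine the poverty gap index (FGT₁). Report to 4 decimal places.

0.0718

Below z: ₹2,080, ₹2,700 (q = 2 of N = 11).
Gap ratios (z−y)/z: (3949−2080)/3949 = 0.4733; (3949−2700)/3949 = 0.3163.
Σ = 0.789567. Dividing by the full population N = 11 gives P₁ = 0.0718.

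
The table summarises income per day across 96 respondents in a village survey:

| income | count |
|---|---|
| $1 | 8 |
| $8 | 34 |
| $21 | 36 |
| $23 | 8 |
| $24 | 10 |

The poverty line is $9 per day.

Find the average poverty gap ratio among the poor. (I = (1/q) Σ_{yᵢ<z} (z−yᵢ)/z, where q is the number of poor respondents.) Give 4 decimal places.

Below the line: 8×$1, 34×$8 (q = 42 of N = 96).
Relative gaps: 0.8889 (×8), 0.1111 (×34); sum = 10.888889.
I averages over the q = 42 poor units only: 10.888889 / 42 = 0.2593.

0.2593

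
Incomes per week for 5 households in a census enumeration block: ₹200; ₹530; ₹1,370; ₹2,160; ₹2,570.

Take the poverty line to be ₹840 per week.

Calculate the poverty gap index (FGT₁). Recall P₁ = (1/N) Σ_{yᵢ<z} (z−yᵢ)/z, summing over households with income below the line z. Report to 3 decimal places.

Below the line: ₹200, ₹530 (q = 2 of N = 5).
Relative gaps: (840−200)/840 = 0.7619; (840−530)/840 = 0.3690.
Sum of shortfalls = 1.130952; P₁ averages over all N: 1.130952 / 5 = 0.226.

0.226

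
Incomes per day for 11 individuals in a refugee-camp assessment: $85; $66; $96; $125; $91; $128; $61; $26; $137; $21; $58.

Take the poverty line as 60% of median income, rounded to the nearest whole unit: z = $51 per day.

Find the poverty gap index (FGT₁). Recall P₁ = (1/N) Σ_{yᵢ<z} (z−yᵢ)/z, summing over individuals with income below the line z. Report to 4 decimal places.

Poor units: $21, $26 (q = 2 of N = 11).
Gap ratios (z−y)/z: (51−21)/51 = 0.5882; (51−26)/51 = 0.4902.
Σ = 1.078431. Dividing by the full population N = 11 gives P₁ = 0.0980.

0.0980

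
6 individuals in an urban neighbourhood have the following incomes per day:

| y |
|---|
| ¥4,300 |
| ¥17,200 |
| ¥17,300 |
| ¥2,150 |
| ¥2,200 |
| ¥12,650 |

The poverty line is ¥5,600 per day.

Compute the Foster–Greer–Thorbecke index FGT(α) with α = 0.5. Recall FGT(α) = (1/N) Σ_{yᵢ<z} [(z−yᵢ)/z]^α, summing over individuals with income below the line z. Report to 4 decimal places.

0.3410

Incomes under z: ¥2,150, ¥2,200, ¥4,300 (q = 3 of N = 6).
Shortfall ratios: (5600−2150)/5600 = 0.6161; (5600−2200)/5600 = 0.6071; (5600−4300)/5600 = 0.2321.
Raised to α = 0.5: 0.78490; 0.77919; 0.48181.
Sum = 2.045908; FGT(0.5) = 2.045908 / 6 = 0.3410.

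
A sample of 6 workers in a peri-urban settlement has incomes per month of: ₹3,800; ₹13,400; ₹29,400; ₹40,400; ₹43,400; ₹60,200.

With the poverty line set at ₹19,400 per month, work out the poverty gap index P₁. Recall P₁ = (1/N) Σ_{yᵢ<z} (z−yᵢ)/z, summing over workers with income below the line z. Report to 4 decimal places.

0.1856

Poor units: ₹3,800, ₹13,400 (q = 2 of N = 6).
Relative gaps: (19400−3800)/19400 = 0.8041; (19400−13400)/19400 = 0.3093.
Sum of shortfalls = 1.113402; P₁ averages over all N: 1.113402 / 6 = 0.1856.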